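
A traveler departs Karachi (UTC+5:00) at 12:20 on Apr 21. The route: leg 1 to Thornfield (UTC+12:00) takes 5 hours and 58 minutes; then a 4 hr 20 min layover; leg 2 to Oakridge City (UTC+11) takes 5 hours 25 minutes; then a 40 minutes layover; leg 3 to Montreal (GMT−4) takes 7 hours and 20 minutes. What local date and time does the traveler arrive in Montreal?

Convert departure to UTC: 12:20 − 5:00 = 07:20 UTC on Apr 21.
Add 5 hours 58 minutes leg 1 → 13:18 UTC.
Add 4 hours 20 minutes layover in Thornfield → 17:38 UTC.
Add 5 hours and 25 minutes leg 2 → 23:03 UTC.
Add 40 minutes layover in Oakridge City → 23:43 UTC.
Add 7 hours and 20 minutes leg 3 → 07:03 UTC (Apr 22).
Montreal is UTC−4:00, so local arrival = 07:03 − 4:00 = 03:03 on Apr 22.

03:03 on April 22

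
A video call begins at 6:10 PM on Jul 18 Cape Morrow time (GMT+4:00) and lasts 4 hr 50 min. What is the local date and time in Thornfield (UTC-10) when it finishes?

9:00 AM on July 18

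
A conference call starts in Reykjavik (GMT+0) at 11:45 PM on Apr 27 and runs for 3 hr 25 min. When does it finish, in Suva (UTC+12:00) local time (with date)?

Suva is 12:00 ahead of Reykjavik.
After 3 hours and 25 minutes it is 3:10 AM (Apr 28) in Reykjavik.
Shift by the zone difference: 3:10 AM + 12:00 = 3:10 PM on Apr 28 in Suva.

3:10 PM on April 28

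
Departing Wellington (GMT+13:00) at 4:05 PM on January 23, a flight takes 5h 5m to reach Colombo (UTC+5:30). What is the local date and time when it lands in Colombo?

1:40 PM on January 23

Colombo is 7:30 behind Wellington.
After 5 hours and 5 minutes it is 9:10 PM in Wellington.
Shift by the zone difference: 9:10 PM − 7:30 = 1:40 PM on Jan 23 in Colombo.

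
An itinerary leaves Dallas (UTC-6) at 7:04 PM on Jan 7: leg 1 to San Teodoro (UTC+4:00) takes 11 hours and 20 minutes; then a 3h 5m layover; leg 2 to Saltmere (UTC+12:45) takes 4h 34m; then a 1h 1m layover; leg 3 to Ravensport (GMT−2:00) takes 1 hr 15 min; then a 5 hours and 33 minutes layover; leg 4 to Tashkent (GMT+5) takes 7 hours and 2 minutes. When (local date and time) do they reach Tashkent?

3:54 PM on January 9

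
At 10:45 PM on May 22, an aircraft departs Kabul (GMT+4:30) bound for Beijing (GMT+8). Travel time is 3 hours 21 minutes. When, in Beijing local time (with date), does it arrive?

5:36 AM on May 23

Beijing is 3:30 ahead of Kabul.
After 3 hours and 21 minutes it is 2:06 AM (May 23) in Kabul.
Shift by the zone difference: 2:06 AM + 3:30 = 5:36 AM on May 23 in Beijing.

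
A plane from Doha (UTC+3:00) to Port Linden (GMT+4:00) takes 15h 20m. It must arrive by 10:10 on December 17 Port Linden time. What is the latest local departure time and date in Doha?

17:50 on December 16

Target arrival in UTC: 10:10 − 4:00 = 06:10 on Dec 17.
Subtract 15 hours 20 minutes → departure 14:50 UTC on Dec 16.
Doha is UTC+3:00: 14:50 + 3:00 = 17:50 on Dec 16.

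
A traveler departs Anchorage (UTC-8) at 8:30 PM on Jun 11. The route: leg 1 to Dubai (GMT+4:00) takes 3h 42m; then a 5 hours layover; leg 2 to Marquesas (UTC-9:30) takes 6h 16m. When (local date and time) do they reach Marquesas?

Convert departure to UTC: 8:30 PM + 8:00 = 4:30 AM UTC on Jun 12.
Add 3 hours 42 minutes leg 1 → 8:12 AM UTC.
Add 5 hours layover in Dubai → 1:12 PM UTC.
Add 6 hours and 16 minutes leg 2 → 7:28 PM UTC.
Marquesas is UTC−9:30, so local arrival = 7:28 PM − 9:30 = 9:58 AM on Jun 12.

9:58 AM on June 12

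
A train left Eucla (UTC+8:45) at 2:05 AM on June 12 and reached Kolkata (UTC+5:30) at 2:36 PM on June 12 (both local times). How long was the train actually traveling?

Departure in UTC: 2:05 AM − 8:45 = 5:20 PM on Jun 11.
Arrival in UTC: 2:36 PM − 5:30 = 9:06 AM on Jun 12.
Elapsed = 9:06 AM − 5:20 PM (+1 day) = 15 hours 46 minutes.

15 hours 46 minutes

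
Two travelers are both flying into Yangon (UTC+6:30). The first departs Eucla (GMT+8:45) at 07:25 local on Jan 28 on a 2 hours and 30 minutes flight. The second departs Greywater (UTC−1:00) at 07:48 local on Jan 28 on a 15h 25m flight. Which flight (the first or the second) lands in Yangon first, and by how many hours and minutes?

Flight 1 in UTC: 07:25 − 8:45 = 22:40 on Jan 27.
+2 hours 30 minutes → arrive 01:10 UTC on Jan 28.
Flight 2 in UTC: 07:48 + 1:00 = 08:48 on Jan 28.
+15 hours 25 minutes → arrive 00:13 UTC on Jan 29.
Flight 1 lands earlier by 23 hours 3 minutes.

the first, by 23 hours 3 minutes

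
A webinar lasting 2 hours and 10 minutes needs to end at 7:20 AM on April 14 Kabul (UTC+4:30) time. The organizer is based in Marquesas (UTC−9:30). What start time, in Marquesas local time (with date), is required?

3:10 PM on April 13

Target end time in UTC: 7:20 AM − 4:30 = 2:50 AM on Apr 14.
Subtract 2 hours and 10 minutes → start 12:40 AM UTC on Apr 14.
Marquesas is UTC−9:30: 12:40 AM − 9:30 = 3:10 PM on Apr 13.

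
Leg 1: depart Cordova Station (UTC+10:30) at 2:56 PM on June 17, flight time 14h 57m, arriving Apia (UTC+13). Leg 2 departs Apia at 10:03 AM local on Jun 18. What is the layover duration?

Convert departure to UTC: 2:56 PM − 10:30 = 4:26 AM UTC on Jun 17.
Add 14 hours 57 minutes flight time → 7:23 PM UTC.
Apia is UTC+13:00, so local arrival = 7:23 PM + 13:00 = 8:23 AM on Jun 18.
Layover = 10:03 AM − 8:23 AM = 1 hour 40 minutes.

1 hour 40 minutes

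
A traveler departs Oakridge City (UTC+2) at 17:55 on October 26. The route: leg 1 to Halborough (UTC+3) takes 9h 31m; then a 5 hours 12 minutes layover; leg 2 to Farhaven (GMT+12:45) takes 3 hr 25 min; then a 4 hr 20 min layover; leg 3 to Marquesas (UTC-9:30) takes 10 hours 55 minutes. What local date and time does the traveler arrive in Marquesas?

15:48 on October 27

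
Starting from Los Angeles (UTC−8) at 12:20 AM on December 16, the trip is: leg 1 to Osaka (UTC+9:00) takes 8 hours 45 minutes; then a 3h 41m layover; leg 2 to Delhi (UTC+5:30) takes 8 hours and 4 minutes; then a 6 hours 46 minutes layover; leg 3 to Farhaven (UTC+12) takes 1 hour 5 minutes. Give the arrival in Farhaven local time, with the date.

12:41 AM on Dec 18

Convert departure to UTC: 12:20 AM + 8:00 = 8:20 AM UTC on Dec 16.
Add 8 hours and 45 minutes leg 1 → 5:05 PM UTC.
Add 3 hours 41 minutes layover in Osaka → 8:46 PM UTC.
Add 8 hours and 4 minutes leg 2 → 4:50 AM UTC (Dec 17).
Add 6 hours and 46 minutes layover in Delhi → 11:36 AM UTC.
Add 1 hour and 5 minutes leg 3 → 12:41 PM UTC.
Farhaven is UTC+12:00, so local arrival = 12:41 PM + 12:00 = 12:41 AM on Dec 18.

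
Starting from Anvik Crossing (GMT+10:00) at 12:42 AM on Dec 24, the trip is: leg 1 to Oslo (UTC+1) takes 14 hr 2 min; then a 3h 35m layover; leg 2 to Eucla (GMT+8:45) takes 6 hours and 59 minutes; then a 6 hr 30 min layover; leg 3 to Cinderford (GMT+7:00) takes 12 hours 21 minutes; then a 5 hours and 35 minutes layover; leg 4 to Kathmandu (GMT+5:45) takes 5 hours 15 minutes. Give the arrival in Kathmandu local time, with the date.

2:44 AM on Dec 26

Convert departure to UTC: 12:42 AM − 10:00 = 2:42 PM UTC on Dec 23.
Add 14 hours and 2 minutes leg 1 → 4:44 AM UTC (Dec 24).
Add 3 hours and 35 minutes layover in Oslo → 8:19 AM UTC.
Add 6 hours and 59 minutes leg 2 → 3:18 PM UTC.
Add 6 hours 30 minutes layover in Eucla → 9:48 PM UTC.
Add 12 hours 21 minutes leg 3 → 10:09 AM UTC (Dec 25).
Add 5 hours and 35 minutes layover in Cinderford → 3:44 PM UTC.
Add 5 hours 15 minutes leg 4 → 8:59 PM UTC.
Kathmandu is UTC+5:45, so local arrival = 8:59 PM + 5:45 = 2:44 AM on Dec 26.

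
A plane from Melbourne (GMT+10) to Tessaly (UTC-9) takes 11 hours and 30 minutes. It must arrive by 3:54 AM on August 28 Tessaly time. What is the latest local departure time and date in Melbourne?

Target arrival in UTC: 3:54 AM + 9:00 = 12:54 PM on Aug 28.
Subtract 11 hours and 30 minutes → departure 1:24 AM UTC on Aug 28.
Melbourne is UTC+10:00: 1:24 AM + 10:00 = 11:24 AM on Aug 28.

11:24 AM on Aug 28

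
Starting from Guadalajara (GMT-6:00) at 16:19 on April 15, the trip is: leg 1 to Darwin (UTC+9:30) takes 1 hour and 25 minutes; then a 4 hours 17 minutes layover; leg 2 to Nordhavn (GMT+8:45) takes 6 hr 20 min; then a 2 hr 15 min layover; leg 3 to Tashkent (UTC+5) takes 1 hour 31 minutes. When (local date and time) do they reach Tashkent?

Convert departure to UTC: 16:19 + 6:00 = 22:19 UTC on Apr 15.
Add 1 hour and 25 minutes leg 1 → 23:44 UTC.
Add 4 hours 17 minutes layover in Darwin → 04:01 UTC (Apr 16).
Add 6 hours and 20 minutes leg 2 → 10:21 UTC.
Add 2 hours 15 minutes layover in Nordhavn → 12:36 UTC.
Add 1 hour 31 minutes leg 3 → 14:07 UTC.
Tashkent is UTC+5:00, so local arrival = 14:07 + 5:00 = 19:07 on Apr 16.

19:07 on April 16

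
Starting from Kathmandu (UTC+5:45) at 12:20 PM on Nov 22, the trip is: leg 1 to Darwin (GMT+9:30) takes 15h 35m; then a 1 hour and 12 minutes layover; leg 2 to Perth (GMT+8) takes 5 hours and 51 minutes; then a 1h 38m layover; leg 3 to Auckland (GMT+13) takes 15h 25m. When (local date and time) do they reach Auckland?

Convert departure to UTC: 12:20 PM − 5:45 = 6:35 AM UTC on Nov 22.
Add 15 hours and 35 minutes leg 1 → 10:10 PM UTC.
Add 1 hour and 12 minutes layover in Darwin → 11:22 PM UTC.
Add 5 hours and 51 minutes leg 2 → 5:13 AM UTC (Nov 23).
Add 1 hour and 38 minutes layover in Perth → 6:51 AM UTC.
Add 15 hours and 25 minutes leg 3 → 10:16 PM UTC.
Auckland is UTC+13:00, so local arrival = 10:16 PM + 13:00 = 11:16 AM on Nov 24.

11:16 AM on November 24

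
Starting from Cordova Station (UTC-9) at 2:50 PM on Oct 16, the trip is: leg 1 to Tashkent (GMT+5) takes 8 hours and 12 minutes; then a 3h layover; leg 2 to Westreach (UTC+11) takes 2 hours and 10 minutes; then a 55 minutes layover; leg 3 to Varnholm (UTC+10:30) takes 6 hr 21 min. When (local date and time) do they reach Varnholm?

Convert departure to UTC: 2:50 PM + 9:00 = 11:50 PM UTC on Oct 16.
Add 8 hours 12 minutes leg 1 → 8:02 AM UTC (Oct 17).
Add 3 hours layover in Tashkent → 11:02 AM UTC.
Add 2 hours and 10 minutes leg 2 → 1:12 PM UTC.
Add 55 minutes layover in Westreach → 2:07 PM UTC.
Add 6 hours 21 minutes leg 3 → 8:28 PM UTC.
Varnholm is UTC+10:30, so local arrival = 8:28 PM + 10:30 = 6:58 AM on Oct 18.

6:58 AM on October 18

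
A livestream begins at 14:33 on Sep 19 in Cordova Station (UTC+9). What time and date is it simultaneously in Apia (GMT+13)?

18:33 on September 19

In UTC: 14:33 − 9:00 = 05:33 on Sep 19.
Apia is UTC+13:00: 05:33 + 13:00 = 18:33 on Sep 19.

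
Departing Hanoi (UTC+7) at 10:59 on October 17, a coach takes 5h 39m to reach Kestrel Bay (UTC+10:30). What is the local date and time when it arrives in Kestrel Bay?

20:08 on October 17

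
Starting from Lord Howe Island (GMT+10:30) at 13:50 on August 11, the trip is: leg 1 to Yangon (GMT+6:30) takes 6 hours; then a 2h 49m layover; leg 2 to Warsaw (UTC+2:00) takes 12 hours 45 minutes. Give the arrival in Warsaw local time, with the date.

Convert departure to UTC: 13:50 − 10:30 = 03:20 UTC on Aug 11.
Add 6 hours leg 1 → 09:20 UTC.
Add 2 hours and 49 minutes layover in Yangon → 12:09 UTC.
Add 12 hours and 45 minutes leg 2 → 00:54 UTC (Aug 12).
Warsaw is UTC+2:00, so local arrival = 00:54 + 2:00 = 02:54 on Aug 12.

02:54 on August 12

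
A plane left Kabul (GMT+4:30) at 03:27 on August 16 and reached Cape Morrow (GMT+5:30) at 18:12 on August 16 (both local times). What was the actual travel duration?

Departure in UTC: 03:27 − 4:30 = 22:57 on Aug 15.
Arrival in UTC: 18:12 − 5:30 = 12:42 on Aug 16.
Elapsed = 12:42 − 22:57 (+1 day) = 13 hours 45 minutes.

13 hours 45 minutes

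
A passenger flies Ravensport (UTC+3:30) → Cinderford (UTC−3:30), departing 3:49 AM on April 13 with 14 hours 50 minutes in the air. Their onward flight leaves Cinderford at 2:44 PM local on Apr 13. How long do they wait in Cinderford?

3 hours 5 minutes

Convert departure to UTC: 3:49 AM − 3:30 = 12:19 AM UTC on Apr 13.
Add 14 hours and 50 minutes flight time → 3:09 PM UTC.
Cinderford is UTC−3:30, so local arrival = 3:09 PM − 3:30 = 11:39 AM on Apr 13.
Layover = 2:44 PM − 11:39 AM = 3 hours 5 minutes.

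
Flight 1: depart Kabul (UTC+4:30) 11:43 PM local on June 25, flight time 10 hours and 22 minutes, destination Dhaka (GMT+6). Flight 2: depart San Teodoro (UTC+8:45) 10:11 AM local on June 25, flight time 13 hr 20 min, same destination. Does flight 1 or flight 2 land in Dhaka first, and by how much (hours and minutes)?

Flight 1 in UTC: 11:43 PM − 4:30 = 7:13 PM on Jun 25.
+10 hours 22 minutes → arrive 5:35 AM UTC on Jun 26.
Flight 2 in UTC: 10:11 AM − 8:45 = 1:26 AM on Jun 25.
+13 hours 20 minutes → arrive 2:46 PM UTC on Jun 25.
Flight 2 lands earlier by 14 hours 49 minutes.

the second, by 14 hours 49 minutes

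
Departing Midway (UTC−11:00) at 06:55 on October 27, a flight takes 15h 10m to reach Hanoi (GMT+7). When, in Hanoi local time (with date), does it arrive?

16:05 on October 28

Hanoi is 18:00 ahead of Midway.
After 15 hours and 10 minutes it is 22:05 in Midway.
Shift by the zone difference: 22:05 + 18:00 = 16:05 on Oct 28 in Hanoi.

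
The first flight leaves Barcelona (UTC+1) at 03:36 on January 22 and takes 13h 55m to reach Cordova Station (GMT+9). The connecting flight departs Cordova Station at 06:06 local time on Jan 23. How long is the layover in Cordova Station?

4 hours 35 minutes

Convert departure to UTC: 03:36 − 1:00 = 02:36 UTC on Jan 22.
Add 13 hours 55 minutes flight time → 16:31 UTC.
Cordova Station is UTC+9:00, so local arrival = 16:31 + 9:00 = 01:31 on Jan 23.
Layover = 06:06 − 01:31 = 4 hours 35 minutes.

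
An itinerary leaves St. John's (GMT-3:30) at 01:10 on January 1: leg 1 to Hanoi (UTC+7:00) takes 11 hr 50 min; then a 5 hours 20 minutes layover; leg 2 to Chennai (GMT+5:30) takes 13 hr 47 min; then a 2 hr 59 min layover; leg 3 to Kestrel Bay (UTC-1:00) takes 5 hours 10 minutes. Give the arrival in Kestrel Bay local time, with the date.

Convert departure to UTC: 01:10 + 3:30 = 04:40 UTC on Jan 1.
Add 11 hours and 50 minutes leg 1 → 16:30 UTC.
Add 5 hours 20 minutes layover in Hanoi → 21:50 UTC.
Add 13 hours 47 minutes leg 2 → 11:37 UTC (Jan 2).
Add 2 hours and 59 minutes layover in Chennai → 14:36 UTC.
Add 5 hours and 10 minutes leg 3 → 19:46 UTC.
Kestrel Bay is UTC−1:00, so local arrival = 19:46 − 1:00 = 18:46 on Jan 2.

18:46 on January 2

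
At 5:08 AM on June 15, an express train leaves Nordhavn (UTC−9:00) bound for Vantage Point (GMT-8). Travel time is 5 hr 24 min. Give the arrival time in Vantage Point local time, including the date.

Vantage Point is 1:00 ahead of Nordhavn.
After 5 hours 24 minutes it is 10:32 AM in Nordhavn.
Shift by the zone difference: 10:32 AM + 1:00 = 11:32 AM on Jun 15 in Vantage Point.

11:32 AM on Jun 15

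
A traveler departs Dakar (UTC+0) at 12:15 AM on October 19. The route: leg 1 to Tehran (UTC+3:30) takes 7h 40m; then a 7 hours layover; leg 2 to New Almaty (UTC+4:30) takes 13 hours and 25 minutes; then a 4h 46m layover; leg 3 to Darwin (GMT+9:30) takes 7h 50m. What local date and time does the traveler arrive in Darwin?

2:26 AM on October 21

Dakar is at UTC+0, so departure is already 12:15 AM UTC on Oct 19.
Add 7 hours and 40 minutes leg 1 → 7:55 AM UTC.
Add 7 hours layover in Tehran → 2:55 PM UTC.
Add 13 hours 25 minutes leg 2 → 4:20 AM UTC (Oct 20).
Add 4 hours 46 minutes layover in New Almaty → 9:06 AM UTC.
Add 7 hours and 50 minutes leg 3 → 4:56 PM UTC.
Darwin is UTC+9:30, so local arrival = 4:56 PM + 9:30 = 2:26 AM on Oct 21.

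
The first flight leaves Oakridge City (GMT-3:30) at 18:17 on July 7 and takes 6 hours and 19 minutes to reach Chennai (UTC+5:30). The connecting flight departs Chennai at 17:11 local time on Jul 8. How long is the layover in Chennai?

7 hours 35 minutes

Convert departure to UTC: 18:17 + 3:30 = 21:47 UTC on Jul 7.
Add 6 hours and 19 minutes flight time → 04:06 UTC (Jul 8).
Chennai is UTC+5:30, so local arrival = 04:06 + 5:30 = 09:36 on Jul 8.
Layover = 17:11 − 09:36 = 7 hours 35 minutes.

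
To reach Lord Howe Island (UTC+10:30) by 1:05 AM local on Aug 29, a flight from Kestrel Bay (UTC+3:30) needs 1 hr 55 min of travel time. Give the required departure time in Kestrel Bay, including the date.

4:10 PM on August 28

Target arrival in UTC: 1:05 AM − 10:30 = 2:35 PM on Aug 28.
Subtract 1 hour and 55 minutes → departure 12:40 PM UTC on Aug 28.
Kestrel Bay is UTC+3:30: 12:40 PM + 3:30 = 4:10 PM on Aug 28.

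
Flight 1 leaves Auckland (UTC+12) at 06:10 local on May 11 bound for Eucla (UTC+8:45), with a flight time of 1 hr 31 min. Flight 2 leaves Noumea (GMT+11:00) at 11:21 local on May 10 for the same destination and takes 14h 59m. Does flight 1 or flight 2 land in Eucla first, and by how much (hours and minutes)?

Flight 1 in UTC: 06:10 − 12:00 = 18:10 on May 10.
+1 hour 31 minutes → arrive 19:41 UTC on May 10.
Flight 2 in UTC: 11:21 − 11:00 = 00:21 on May 10.
+14 hours 59 minutes → arrive 15:20 UTC on May 10.
Flight 2 lands earlier by 4 hours 21 minutes.

the second, by 4 hours 21 minutes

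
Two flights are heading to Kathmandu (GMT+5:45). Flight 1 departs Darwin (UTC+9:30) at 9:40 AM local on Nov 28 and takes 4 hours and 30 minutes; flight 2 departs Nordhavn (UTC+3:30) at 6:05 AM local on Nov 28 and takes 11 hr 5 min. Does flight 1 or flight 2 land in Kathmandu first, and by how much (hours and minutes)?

Flight 1 in UTC: 9:40 AM − 9:30 = 12:10 AM on Nov 28.
+4 hours and 30 minutes → arrive 4:40 AM UTC on Nov 28.
Flight 2 in UTC: 6:05 AM − 3:30 = 2:35 AM on Nov 28.
+11 hours 5 minutes → arrive 1:40 PM UTC on Nov 28.
Flight 1 lands earlier by 9 hours.

the first, by 9 hours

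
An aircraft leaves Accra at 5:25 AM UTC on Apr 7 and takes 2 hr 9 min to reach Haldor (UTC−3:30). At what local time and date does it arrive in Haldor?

Departure is given in UTC: 5:25 AM on Apr 7.
Add 2 hours and 9 minutes → 7:34 AM UTC.
Haldor is UTC−3:30: 7:34 AM − 3:30 = 4:04 AM on Apr 7.

4:04 AM on April 7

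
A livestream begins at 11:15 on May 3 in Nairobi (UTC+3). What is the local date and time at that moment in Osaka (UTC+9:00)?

17:15 on May 3

In UTC: 11:15 − 3:00 = 08:15 on May 3.
Osaka is UTC+9:00: 08:15 + 9:00 = 17:15 on May 3.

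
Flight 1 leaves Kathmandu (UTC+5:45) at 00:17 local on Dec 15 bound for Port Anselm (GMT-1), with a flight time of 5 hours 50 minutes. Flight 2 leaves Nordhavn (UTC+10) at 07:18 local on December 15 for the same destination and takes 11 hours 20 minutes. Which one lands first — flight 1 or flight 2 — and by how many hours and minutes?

the first, by 8 hours 16 minutes

Flight 1 in UTC: 00:17 − 5:45 = 18:32 on Dec 14.
+5 hours 50 minutes → arrive 00:22 UTC on Dec 15.
Flight 2 in UTC: 07:18 − 10:00 = 21:18 on Dec 14.
+11 hours 20 minutes → arrive 08:38 UTC on Dec 15.
Flight 1 lands earlier by 8 hours 16 minutes.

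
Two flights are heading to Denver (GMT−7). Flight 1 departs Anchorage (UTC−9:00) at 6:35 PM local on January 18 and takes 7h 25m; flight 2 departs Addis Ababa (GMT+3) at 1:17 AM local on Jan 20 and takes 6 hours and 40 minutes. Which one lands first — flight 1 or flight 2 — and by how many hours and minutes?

Flight 1 in UTC: 6:35 PM + 9:00 = 3:35 AM on Jan 19.
+7 hours and 25 minutes → arrive 11:00 AM UTC on Jan 19.
Flight 2 in UTC: 1:17 AM − 3:00 = 10:17 PM on Jan 19.
+6 hours 40 minutes → arrive 4:57 AM UTC on Jan 20.
Flight 1 lands earlier by 17 hours 57 minutes.

the first, by 17 hours 57 minutes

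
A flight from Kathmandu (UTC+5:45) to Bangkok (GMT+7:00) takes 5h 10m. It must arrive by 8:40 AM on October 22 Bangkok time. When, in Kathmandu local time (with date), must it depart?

2:15 AM on Oct 22

Target arrival in UTC: 8:40 AM − 7:00 = 1:40 AM on Oct 22.
Subtract 5 hours and 10 minutes → departure 8:30 PM UTC on Oct 21.
Kathmandu is UTC+5:45: 8:30 PM + 5:45 = 2:15 AM on Oct 22.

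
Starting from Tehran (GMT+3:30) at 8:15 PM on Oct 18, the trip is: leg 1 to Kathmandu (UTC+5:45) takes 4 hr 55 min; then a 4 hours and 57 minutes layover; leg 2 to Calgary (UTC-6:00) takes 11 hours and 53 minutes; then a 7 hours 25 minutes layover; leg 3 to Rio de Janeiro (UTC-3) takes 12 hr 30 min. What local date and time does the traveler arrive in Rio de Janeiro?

Convert departure to UTC: 8:15 PM − 3:30 = 4:45 PM UTC on Oct 18.
Add 4 hours and 55 minutes leg 1 → 9:40 PM UTC.
Add 4 hours and 57 minutes layover in Kathmandu → 2:37 AM UTC (Oct 19).
Add 11 hours 53 minutes leg 2 → 2:30 PM UTC.
Add 7 hours and 25 minutes layover in Calgary → 9:55 PM UTC.
Add 12 hours and 30 minutes leg 3 → 10:25 AM UTC (Oct 20).
Rio de Janeiro is UTC−3:00, so local arrival = 10:25 AM − 3:00 = 7:25 AM on Oct 20.

7:25 AM on October 20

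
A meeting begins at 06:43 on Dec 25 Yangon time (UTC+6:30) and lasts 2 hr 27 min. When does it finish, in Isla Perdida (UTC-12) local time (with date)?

Convert start to UTC: 06:43 − 6:30 = 00:13 UTC on Dec 25.
Add 2 hours 27 minutes duration → 02:40 UTC.
Isla Perdida is UTC−12:00, so local end time = 02:40 − 12:00 = 14:40 on Dec 24.

14:40 on Dec 24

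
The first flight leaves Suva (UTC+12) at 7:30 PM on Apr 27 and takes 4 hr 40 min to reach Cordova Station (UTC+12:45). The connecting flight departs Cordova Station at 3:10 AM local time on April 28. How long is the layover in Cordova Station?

2 hours 15 minutes

Convert departure to UTC: 7:30 PM − 12:00 = 7:30 AM UTC on Apr 27.
Add 4 hours 40 minutes flight time → 12:10 PM UTC.
Cordova Station is UTC+12:45, so local arrival = 12:10 PM + 12:45 = 12:55 AM on Apr 28.
Layover = 3:10 AM − 12:55 AM = 2 hours 15 minutes.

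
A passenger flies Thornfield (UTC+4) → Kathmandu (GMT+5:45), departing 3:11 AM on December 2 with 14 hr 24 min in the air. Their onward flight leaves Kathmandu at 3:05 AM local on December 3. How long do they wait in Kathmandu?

7 hours 45 minutes

Convert departure to UTC: 3:11 AM − 4:00 = 11:11 PM UTC on Dec 1.
Add 14 hours and 24 minutes flight time → 1:35 PM UTC (Dec 2).
Kathmandu is UTC+5:45, so local arrival = 1:35 PM + 5:45 = 7:20 PM on Dec 2.
Layover = 3:05 AM − 7:20 PM (+1 day) = 7 hours 45 minutes.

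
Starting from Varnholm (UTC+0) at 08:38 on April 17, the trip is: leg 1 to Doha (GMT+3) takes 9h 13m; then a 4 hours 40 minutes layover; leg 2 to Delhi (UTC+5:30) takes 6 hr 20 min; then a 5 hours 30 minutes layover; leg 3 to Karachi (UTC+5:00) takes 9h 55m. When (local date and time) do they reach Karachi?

01:16 on April 19

Varnholm is at UTC+0, so departure is already 08:38 UTC on Apr 17.
Add 9 hours 13 minutes leg 1 → 17:51 UTC.
Add 4 hours and 40 minutes layover in Doha → 22:31 UTC.
Add 6 hours 20 minutes leg 2 → 04:51 UTC (Apr 18).
Add 5 hours 30 minutes layover in Delhi → 10:21 UTC.
Add 9 hours 55 minutes leg 3 → 20:16 UTC.
Karachi is UTC+5:00, so local arrival = 20:16 + 5:00 = 01:16 on Apr 19.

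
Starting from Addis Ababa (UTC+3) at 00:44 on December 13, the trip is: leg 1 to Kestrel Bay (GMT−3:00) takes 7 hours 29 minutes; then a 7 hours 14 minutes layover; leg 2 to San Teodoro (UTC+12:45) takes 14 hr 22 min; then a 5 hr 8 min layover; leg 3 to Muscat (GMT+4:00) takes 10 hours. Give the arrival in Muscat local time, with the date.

21:57 on Dec 14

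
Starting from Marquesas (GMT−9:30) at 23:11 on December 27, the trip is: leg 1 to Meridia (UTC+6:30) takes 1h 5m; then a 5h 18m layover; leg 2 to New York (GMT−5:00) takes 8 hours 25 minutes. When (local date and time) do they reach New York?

Convert departure to UTC: 23:11 + 9:30 = 08:41 UTC on Dec 28.
Add 1 hour 5 minutes leg 1 → 09:46 UTC.
Add 5 hours 18 minutes layover in Meridia → 15:04 UTC.
Add 8 hours and 25 minutes leg 2 → 23:29 UTC.
New York is UTC−5:00, so local arrival = 23:29 − 5:00 = 18:29 on Dec 28.

18:29 on December 28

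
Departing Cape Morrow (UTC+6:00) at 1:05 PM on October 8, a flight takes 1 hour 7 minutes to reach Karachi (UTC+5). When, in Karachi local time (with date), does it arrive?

1:12 PM on Oct 8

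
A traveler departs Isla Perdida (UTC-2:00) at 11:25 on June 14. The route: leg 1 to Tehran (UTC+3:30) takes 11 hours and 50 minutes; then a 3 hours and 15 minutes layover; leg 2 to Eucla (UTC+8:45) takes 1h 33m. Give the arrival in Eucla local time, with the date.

14:48 on Jun 15

Convert departure to UTC: 11:25 + 2:00 = 13:25 UTC on Jun 14.
Add 11 hours and 50 minutes leg 1 → 01:15 UTC (Jun 15).
Add 3 hours 15 minutes layover in Tehran → 04:30 UTC.
Add 1 hour 33 minutes leg 2 → 06:03 UTC.
Eucla is UTC+8:45, so local arrival = 06:03 + 8:45 = 14:48 on Jun 15.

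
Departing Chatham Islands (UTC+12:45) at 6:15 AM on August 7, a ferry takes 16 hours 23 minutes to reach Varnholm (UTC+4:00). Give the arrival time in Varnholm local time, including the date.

1:53 PM on Aug 7

Convert departure to UTC: 6:15 AM − 12:45 = 5:30 PM UTC on Aug 6.
Add 16 hours and 23 minutes travel time → 9:53 AM UTC (Aug 7).
Varnholm is UTC+4:00, so local arrival = 9:53 AM + 4:00 = 1:53 PM on Aug 7.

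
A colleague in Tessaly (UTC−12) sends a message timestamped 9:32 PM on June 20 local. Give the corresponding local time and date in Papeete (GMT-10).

Papeete is 2:00 ahead of Tessaly.
Shift by the zone difference: 9:32 PM + 2:00 = 11:32 PM on Jun 20 in Papeete.

11:32 PM on Jun 20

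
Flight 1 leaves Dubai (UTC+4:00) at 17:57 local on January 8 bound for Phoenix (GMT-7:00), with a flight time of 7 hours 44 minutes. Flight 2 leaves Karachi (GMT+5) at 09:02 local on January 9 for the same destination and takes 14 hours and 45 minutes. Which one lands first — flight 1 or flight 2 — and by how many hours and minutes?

Flight 1 in UTC: 17:57 − 4:00 = 13:57 on Jan 8.
+7 hours and 44 minutes → arrive 21:41 UTC on Jan 8.
Flight 2 in UTC: 09:02 − 5:00 = 04:02 on Jan 9.
+14 hours 45 minutes → arrive 18:47 UTC on Jan 9.
Flight 1 lands earlier by 21 hours 6 minutes.

the first, by 21 hours 6 minutes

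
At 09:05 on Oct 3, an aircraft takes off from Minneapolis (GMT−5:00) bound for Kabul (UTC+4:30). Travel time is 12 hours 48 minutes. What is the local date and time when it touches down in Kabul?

Convert departure to UTC: 09:05 + 5:00 = 14:05 UTC on Oct 3.
Add 12 hours and 48 minutes travel time → 02:53 UTC (Oct 4).
Kabul is UTC+4:30, so local arrival = 02:53 + 4:30 = 07:23 on Oct 4.

07:23 on October 4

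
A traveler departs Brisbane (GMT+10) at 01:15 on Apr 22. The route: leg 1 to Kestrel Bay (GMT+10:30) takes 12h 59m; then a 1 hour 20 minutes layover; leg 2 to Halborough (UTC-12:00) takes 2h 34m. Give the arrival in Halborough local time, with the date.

Convert departure to UTC: 01:15 − 10:00 = 15:15 UTC on Apr 21.
Add 12 hours and 59 minutes leg 1 → 04:14 UTC (Apr 22).
Add 1 hour and 20 minutes layover in Kestrel Bay → 05:34 UTC.
Add 2 hours 34 minutes leg 2 → 08:08 UTC.
Halborough is UTC−12:00, so local arrival = 08:08 − 12:00 = 20:08 on Apr 21.

20:08 on April 21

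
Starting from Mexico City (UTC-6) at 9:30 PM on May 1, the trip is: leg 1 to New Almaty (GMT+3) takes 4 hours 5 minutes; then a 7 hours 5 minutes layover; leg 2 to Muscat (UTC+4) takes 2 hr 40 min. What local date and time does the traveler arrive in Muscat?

9:20 PM on May 2

Convert departure to UTC: 9:30 PM + 6:00 = 3:30 AM UTC on May 2.
Add 4 hours and 5 minutes leg 1 → 7:35 AM UTC.
Add 7 hours 5 minutes layover in New Almaty → 2:40 PM UTC.
Add 2 hours 40 minutes leg 2 → 5:20 PM UTC.
Muscat is UTC+4:00, so local arrival = 5:20 PM + 4:00 = 9:20 PM on May 2.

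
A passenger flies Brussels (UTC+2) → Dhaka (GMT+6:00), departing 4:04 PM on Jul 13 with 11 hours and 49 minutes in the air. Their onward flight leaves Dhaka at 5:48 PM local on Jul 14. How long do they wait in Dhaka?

9 hours 55 minutes

Convert departure to UTC: 4:04 PM − 2:00 = 2:04 PM UTC on Jul 13.
Add 11 hours and 49 minutes flight time → 1:53 AM UTC (Jul 14).
Dhaka is UTC+6:00, so local arrival = 1:53 AM + 6:00 = 7:53 AM on Jul 14.
Layover = 5:48 PM − 7:53 AM = 9 hours 55 minutes.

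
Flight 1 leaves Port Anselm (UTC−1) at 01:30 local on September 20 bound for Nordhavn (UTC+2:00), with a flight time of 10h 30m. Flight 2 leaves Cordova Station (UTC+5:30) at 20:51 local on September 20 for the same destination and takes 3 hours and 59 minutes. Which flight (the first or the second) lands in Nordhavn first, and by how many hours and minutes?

the first, by 6 hours 20 minutes

Flight 1 in UTC: 01:30 + 1:00 = 02:30 on Sep 20.
+10 hours and 30 minutes → arrive 13:00 UTC on Sep 20.
Flight 2 in UTC: 20:51 − 5:30 = 15:21 on Sep 20.
+3 hours and 59 minutes → arrive 19:20 UTC on Sep 20.
Flight 1 lands earlier by 6 hours 20 minutes.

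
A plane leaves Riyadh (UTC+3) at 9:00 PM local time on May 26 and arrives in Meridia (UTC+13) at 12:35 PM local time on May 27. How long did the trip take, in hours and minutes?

5 hours 35 minutes

Meridia is 10:00 ahead of Riyadh.
Clock-face elapsed time (ignoring zones) is 15 hours 35 minutes.
Actual elapsed = 15 hours 35 minutes − 10:00 = 5 hours 35 minutes.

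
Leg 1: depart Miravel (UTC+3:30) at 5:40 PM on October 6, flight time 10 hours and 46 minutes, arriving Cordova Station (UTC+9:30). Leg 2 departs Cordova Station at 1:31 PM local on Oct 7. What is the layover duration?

3 hours 5 minutes

Convert departure to UTC: 5:40 PM − 3:30 = 2:10 PM UTC on Oct 6.
Add 10 hours and 46 minutes flight time → 12:56 AM UTC (Oct 7).
Cordova Station is UTC+9:30, so local arrival = 12:56 AM + 9:30 = 10:26 AM on Oct 7.
Layover = 1:31 PM − 10:26 AM = 3 hours 5 minutes.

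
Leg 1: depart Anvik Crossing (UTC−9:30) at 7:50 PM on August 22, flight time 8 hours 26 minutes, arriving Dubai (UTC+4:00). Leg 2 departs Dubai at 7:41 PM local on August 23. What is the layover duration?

1 hour 55 minutes

Convert departure to UTC: 7:50 PM + 9:30 = 5:20 AM UTC on Aug 23.
Add 8 hours and 26 minutes flight time → 1:46 PM UTC.
Dubai is UTC+4:00, so local arrival = 1:46 PM + 4:00 = 5:46 PM on Aug 23.
Layover = 7:41 PM − 5:46 PM = 1 hour 55 minutes.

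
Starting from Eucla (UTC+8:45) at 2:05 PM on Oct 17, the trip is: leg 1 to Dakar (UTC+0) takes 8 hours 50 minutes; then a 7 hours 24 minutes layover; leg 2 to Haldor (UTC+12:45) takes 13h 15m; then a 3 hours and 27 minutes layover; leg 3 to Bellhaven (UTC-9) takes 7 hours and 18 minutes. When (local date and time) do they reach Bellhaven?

12:34 PM on Oct 18

Convert departure to UTC: 2:05 PM − 8:45 = 5:20 AM UTC on Oct 17.
Add 8 hours and 50 minutes leg 1 → 2:10 PM UTC.
Add 7 hours and 24 minutes layover in Dakar → 9:34 PM UTC.
Add 13 hours 15 minutes leg 2 → 10:49 AM UTC (Oct 18).
Add 3 hours and 27 minutes layover in Haldor → 2:16 PM UTC.
Add 7 hours and 18 minutes leg 3 → 9:34 PM UTC.
Bellhaven is UTC−9:00, so local arrival = 9:34 PM − 9:00 = 12:34 PM on Oct 18.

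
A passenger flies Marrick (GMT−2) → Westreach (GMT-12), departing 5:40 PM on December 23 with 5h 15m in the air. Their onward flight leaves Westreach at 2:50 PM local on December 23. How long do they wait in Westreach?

1 hour 55 minutes

Convert departure to UTC: 5:40 PM + 2:00 = 7:40 PM UTC on Dec 23.
Add 5 hours 15 minutes flight time → 12:55 AM UTC (Dec 24).
Westreach is UTC−12:00, so local arrival = 12:55 AM − 12:00 = 12:55 PM on Dec 23.
Layover = 2:50 PM − 12:55 PM = 1 hour 55 minutes.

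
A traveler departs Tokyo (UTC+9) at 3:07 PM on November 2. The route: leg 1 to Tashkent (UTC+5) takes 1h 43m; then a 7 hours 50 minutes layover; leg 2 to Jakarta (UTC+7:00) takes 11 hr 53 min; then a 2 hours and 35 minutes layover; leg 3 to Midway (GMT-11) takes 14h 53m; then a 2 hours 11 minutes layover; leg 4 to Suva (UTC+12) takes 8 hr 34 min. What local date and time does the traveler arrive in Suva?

Convert departure to UTC: 3:07 PM − 9:00 = 6:07 AM UTC on Nov 2.
Add 1 hour 43 minutes leg 1 → 7:50 AM UTC.
Add 7 hours 50 minutes layover in Tashkent → 3:40 PM UTC.
Add 11 hours and 53 minutes leg 2 → 3:33 AM UTC (Nov 3).
Add 2 hours 35 minutes layover in Jakarta → 6:08 AM UTC.
Add 14 hours and 53 minutes leg 3 → 9:01 PM UTC.
Add 2 hours 11 minutes layover in Midway → 11:12 PM UTC.
Add 8 hours 34 minutes leg 4 → 7:46 AM UTC (Nov 4).
Suva is UTC+12:00, so local arrival = 7:46 AM + 12:00 = 7:46 PM on Nov 4.

7:46 PM on November 4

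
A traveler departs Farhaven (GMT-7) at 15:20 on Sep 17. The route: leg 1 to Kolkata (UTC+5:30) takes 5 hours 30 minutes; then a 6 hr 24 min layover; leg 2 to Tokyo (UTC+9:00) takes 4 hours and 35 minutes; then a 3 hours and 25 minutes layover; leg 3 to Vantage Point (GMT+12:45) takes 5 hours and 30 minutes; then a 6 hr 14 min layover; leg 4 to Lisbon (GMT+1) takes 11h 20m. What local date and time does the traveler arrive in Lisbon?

18:18 on September 19

Convert departure to UTC: 15:20 + 7:00 = 22:20 UTC on Sep 17.
Add 5 hours and 30 minutes leg 1 → 03:50 UTC (Sep 18).
Add 6 hours 24 minutes layover in Kolkata → 10:14 UTC.
Add 4 hours 35 minutes leg 2 → 14:49 UTC.
Add 3 hours 25 minutes layover in Tokyo → 18:14 UTC.
Add 5 hours 30 minutes leg 3 → 23:44 UTC.
Add 6 hours and 14 minutes layover in Vantage Point → 05:58 UTC (Sep 19).
Add 11 hours 20 minutes leg 4 → 17:18 UTC.
Lisbon is UTC+1:00, so local arrival = 17:18 + 1:00 = 18:18 on Sep 19.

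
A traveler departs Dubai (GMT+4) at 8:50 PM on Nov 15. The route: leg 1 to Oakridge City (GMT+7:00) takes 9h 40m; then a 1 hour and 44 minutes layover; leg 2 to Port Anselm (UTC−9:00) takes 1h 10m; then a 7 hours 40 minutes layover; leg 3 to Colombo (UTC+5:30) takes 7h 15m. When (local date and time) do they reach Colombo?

Convert departure to UTC: 8:50 PM − 4:00 = 4:50 PM UTC on Nov 15.
Add 9 hours and 40 minutes leg 1 → 2:30 AM UTC (Nov 16).
Add 1 hour 44 minutes layover in Oakridge City → 4:14 AM UTC.
Add 1 hour and 10 minutes leg 2 → 5:24 AM UTC.
Add 7 hours 40 minutes layover in Port Anselm → 1:04 PM UTC.
Add 7 hours and 15 minutes leg 3 → 8:19 PM UTC.
Colombo is UTC+5:30, so local arrival = 8:19 PM + 5:30 = 1:49 AM on Nov 17.

1:49 AM on November 17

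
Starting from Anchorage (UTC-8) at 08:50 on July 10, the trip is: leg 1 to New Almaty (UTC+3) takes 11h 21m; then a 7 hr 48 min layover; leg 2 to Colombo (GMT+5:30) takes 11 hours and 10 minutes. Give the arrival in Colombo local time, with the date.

04:39 on July 12

Convert departure to UTC: 08:50 + 8:00 = 16:50 UTC on Jul 10.
Add 11 hours and 21 minutes leg 1 → 04:11 UTC (Jul 11).
Add 7 hours and 48 minutes layover in New Almaty → 11:59 UTC.
Add 11 hours and 10 minutes leg 2 → 23:09 UTC.
Colombo is UTC+5:30, so local arrival = 23:09 + 5:30 = 04:39 on Jul 12.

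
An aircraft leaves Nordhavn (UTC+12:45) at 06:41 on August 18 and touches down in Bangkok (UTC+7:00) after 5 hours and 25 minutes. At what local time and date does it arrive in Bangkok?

Convert departure to UTC: 06:41 − 12:45 = 17:56 UTC on Aug 17.
Add 5 hours 25 minutes travel time → 23:21 UTC.
Bangkok is UTC+7:00, so local arrival = 23:21 + 7:00 = 06:21 on Aug 18.

06:21 on August 18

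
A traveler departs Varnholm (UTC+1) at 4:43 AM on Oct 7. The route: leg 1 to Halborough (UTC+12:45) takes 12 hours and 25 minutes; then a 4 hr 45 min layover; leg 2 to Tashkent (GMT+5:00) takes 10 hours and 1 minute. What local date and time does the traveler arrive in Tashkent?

11:54 AM on Oct 8

Convert departure to UTC: 4:43 AM − 1:00 = 3:43 AM UTC on Oct 7.
Add 12 hours 25 minutes leg 1 → 4:08 PM UTC.
Add 4 hours 45 minutes layover in Halborough → 8:53 PM UTC.
Add 10 hours 1 minute leg 2 → 6:54 AM UTC (Oct 8).
Tashkent is UTC+5:00, so local arrival = 6:54 AM + 5:00 = 11:54 AM on Oct 8.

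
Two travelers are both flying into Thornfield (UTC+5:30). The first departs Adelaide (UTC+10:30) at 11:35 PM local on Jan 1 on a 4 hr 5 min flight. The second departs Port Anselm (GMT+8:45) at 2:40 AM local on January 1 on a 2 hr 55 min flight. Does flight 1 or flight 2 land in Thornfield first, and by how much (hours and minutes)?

the second, by 20 hours 20 minutes

Flight 1 in UTC: 11:35 PM − 10:30 = 1:05 PM on Jan 1.
+4 hours and 5 minutes → arrive 5:10 PM UTC on Jan 1.
Flight 2 in UTC: 2:40 AM − 8:45 = 5:55 PM on Dec 31.
+2 hours 55 minutes → arrive 8:50 PM UTC on Dec 31.
Flight 2 lands earlier by 20 hours 20 minutes.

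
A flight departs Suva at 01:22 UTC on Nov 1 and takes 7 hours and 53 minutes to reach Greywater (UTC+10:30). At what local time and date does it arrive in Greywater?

19:45 on Nov 1

Departure is given in UTC: 01:22 on Nov 1.
Add 7 hours 53 minutes → 09:15 UTC.
Greywater is UTC+10:30: 09:15 + 10:30 = 19:45 on Nov 1.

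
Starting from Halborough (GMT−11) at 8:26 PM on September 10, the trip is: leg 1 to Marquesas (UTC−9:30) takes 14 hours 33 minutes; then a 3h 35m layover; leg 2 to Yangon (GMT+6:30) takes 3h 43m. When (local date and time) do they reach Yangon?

Convert departure to UTC: 8:26 PM + 11:00 = 7:26 AM UTC on Sep 11.
Add 14 hours 33 minutes leg 1 → 9:59 PM UTC.
Add 3 hours 35 minutes layover in Marquesas → 1:34 AM UTC (Sep 12).
Add 3 hours 43 minutes leg 2 → 5:17 AM UTC.
Yangon is UTC+6:30, so local arrival = 5:17 AM + 6:30 = 11:47 AM on Sep 12.

11:47 AM on Sep 12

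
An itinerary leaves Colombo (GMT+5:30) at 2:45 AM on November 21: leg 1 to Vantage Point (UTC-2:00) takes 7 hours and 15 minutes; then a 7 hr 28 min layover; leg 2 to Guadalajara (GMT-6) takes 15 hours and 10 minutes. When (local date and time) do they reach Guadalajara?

Convert departure to UTC: 2:45 AM − 5:30 = 9:15 PM UTC on Nov 20.
Add 7 hours and 15 minutes leg 1 → 4:30 AM UTC (Nov 21).
Add 7 hours and 28 minutes layover in Vantage Point → 11:58 AM UTC.
Add 15 hours 10 minutes leg 2 → 3:08 AM UTC (Nov 22).
Guadalajara is UTC−6:00, so local arrival = 3:08 AM − 6:00 = 9:08 PM on Nov 21.

9:08 PM on November 21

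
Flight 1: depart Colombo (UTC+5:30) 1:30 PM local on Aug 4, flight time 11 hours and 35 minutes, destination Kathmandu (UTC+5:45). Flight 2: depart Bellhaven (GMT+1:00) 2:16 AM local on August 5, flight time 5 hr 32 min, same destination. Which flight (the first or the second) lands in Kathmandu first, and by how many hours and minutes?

Flight 1 in UTC: 1:30 PM − 5:30 = 8:00 AM on Aug 4.
+11 hours 35 minutes → arrive 7:35 PM UTC on Aug 4.
Flight 2 in UTC: 2:16 AM − 1:00 = 1:16 AM on Aug 5.
+5 hours 32 minutes → arrive 6:48 AM UTC on Aug 5.
Flight 1 lands earlier by 11 hours 13 minutes.

the first, by 11 hours 13 minutes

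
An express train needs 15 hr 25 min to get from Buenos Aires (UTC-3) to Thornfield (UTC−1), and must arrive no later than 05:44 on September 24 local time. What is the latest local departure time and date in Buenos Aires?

Target arrival in UTC: 05:44 + 1:00 = 06:44 on Sep 24.
Subtract 15 hours and 25 minutes → departure 15:19 UTC on Sep 23.
Buenos Aires is UTC−3:00: 15:19 − 3:00 = 12:19 on Sep 23.

12:19 on September 23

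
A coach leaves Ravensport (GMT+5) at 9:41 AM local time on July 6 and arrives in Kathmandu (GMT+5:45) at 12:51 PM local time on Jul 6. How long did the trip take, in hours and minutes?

Departure in UTC: 9:41 AM − 5:00 = 4:41 AM on Jul 6.
Arrival in UTC: 12:51 PM − 5:45 = 7:06 AM on Jul 6.
Elapsed = 7:06 AM − 4:41 AM = 2 hours 25 minutes.

2 hours 25 minutes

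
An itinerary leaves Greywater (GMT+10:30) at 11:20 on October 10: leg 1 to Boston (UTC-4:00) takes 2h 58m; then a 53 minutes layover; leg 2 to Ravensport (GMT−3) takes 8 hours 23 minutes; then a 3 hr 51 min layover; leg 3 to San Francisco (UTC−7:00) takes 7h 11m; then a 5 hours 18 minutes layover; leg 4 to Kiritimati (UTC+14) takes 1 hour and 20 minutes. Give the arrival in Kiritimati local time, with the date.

Convert departure to UTC: 11:20 − 10:30 = 00:50 UTC on Oct 10.
Add 2 hours 58 minutes leg 1 → 03:48 UTC.
Add 53 minutes layover in Boston → 04:41 UTC.
Add 8 hours 23 minutes leg 2 → 13:04 UTC.
Add 3 hours 51 minutes layover in Ravensport → 16:55 UTC.
Add 7 hours 11 minutes leg 3 → 00:06 UTC (Oct 11).
Add 5 hours 18 minutes layover in San Francisco → 05:24 UTC.
Add 1 hour and 20 minutes leg 4 → 06:44 UTC.
Kiritimati is UTC+14:00, so local arrival = 06:44 + 14:00 = 20:44 on Oct 11.

20:44 on October 11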